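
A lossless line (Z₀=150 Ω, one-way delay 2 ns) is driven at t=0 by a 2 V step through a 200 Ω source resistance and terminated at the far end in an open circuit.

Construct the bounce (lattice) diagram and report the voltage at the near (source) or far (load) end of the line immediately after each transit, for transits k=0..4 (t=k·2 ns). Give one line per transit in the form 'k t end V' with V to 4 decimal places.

0 0 source 0.8571
1 2 load 1.7143
2 4 source 1.8367
3 6 load 1.9592
4 8 source 1.9767

Γ_L=1.000000, Γ_S=0.142857; launch V₁=2·150/350=0.857143
k=0 src: V=0.8571
k=1 load: inc=0.857143, refl=0.857143·1.000000=0.8571; V=0.000000+0.857143+0.857143=1.7143
k=2 src: inc=0.857143, refl=0.857143·0.142857=0.1224; V=0.857143+0.857143+0.122449=1.8367
k=3 load: inc=0.122449, refl=0.122449·1.000000=0.1224; V=1.714286+0.122449+0.122449=1.9592
k=4 src: inc=0.122449, refl=0.122449·0.142857=0.0175; V=1.836735+0.122449+0.017493=1.9767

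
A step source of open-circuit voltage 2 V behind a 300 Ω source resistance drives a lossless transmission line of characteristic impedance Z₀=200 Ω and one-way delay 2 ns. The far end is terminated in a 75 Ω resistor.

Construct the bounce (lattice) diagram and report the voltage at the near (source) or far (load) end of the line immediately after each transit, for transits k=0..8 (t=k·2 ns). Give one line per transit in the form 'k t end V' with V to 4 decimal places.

Γ_L=-0.454545, Γ_S=0.200000; launch V₁=2·200/500=0.800000
k=0 src: V=0.8000
k=1 load: inc=0.800000, refl=0.800000·-0.454545=-0.3636; V=0.000000+0.800000+-0.363636=0.4364
k=2 src: inc=-0.363636, refl=-0.363636·0.200000=-0.0727; V=0.800000+-0.363636+-0.072727=0.3636
k=3 load: inc=-0.072727, refl=-0.072727·-0.454545=0.0331; V=0.436364+-0.072727+0.033058=0.3967
k=4 src: inc=0.033058, refl=0.033058·0.200000=0.0066; V=0.363636+0.033058+0.006612=0.4033
k=5 load: inc=0.006612, refl=0.006612·-0.454545=-0.0030; V=0.396694+0.006612+-0.003005=0.4003
k=6 src: inc=-0.003005, refl=-0.003005·0.200000=-0.0006; V=0.403306+-0.003005+-0.000601=0.3997
k=7 load: inc=-0.000601, refl=-0.000601·-0.454545=0.0003; V=0.400301+-0.000601+0.000273=0.4000
k=8 src: inc=0.000273, refl=0.000273·0.200000=0.0001; V=0.399699+0.000273+0.000055=0.4000

0 0 source 0.8000
1 2 load 0.4364
2 4 source 0.3636
3 6 load 0.3967
4 8 source 0.4033
5 10 load 0.4003
6 12 source 0.3997
7 14 load 0.4000
8 16 source 0.4000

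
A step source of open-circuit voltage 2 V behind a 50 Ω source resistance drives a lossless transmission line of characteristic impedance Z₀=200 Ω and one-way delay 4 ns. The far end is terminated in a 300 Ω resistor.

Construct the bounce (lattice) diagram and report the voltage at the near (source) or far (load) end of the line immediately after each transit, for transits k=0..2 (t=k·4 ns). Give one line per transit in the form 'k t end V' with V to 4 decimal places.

Γ_L=0.200000, Γ_S=-0.600000; launch V₁=2·200/250=1.600000
k=0 src: V=1.6000
k=1 load: inc=1.600000, refl=1.600000·0.200000=0.3200; V=0.000000+1.600000+0.320000=1.9200
k=2 src: inc=0.320000, refl=0.320000·-0.600000=-0.1920; V=1.600000+0.320000+-0.192000=1.7280

0 0 source 1.6000
1 4 load 1.9200
2 8 source 1.7280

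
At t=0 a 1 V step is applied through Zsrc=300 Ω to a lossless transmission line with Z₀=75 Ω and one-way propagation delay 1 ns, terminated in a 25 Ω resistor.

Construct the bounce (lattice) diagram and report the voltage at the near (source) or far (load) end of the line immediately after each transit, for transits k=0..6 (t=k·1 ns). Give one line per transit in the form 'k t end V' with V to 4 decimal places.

Γ_L=-0.500000, Γ_S=0.600000; launch V₁=1·75/375=0.200000
k=0 src: V=0.2000
k=1 load: inc=0.200000, refl=0.200000·-0.500000=-0.1000; V=0.000000+0.200000+-0.100000=0.1000
k=2 src: inc=-0.100000, refl=-0.100000·0.600000=-0.0600; V=0.200000+-0.100000+-0.060000=0.0400
k=3 load: inc=-0.060000, refl=-0.060000·-0.500000=0.0300; V=0.100000+-0.060000+0.030000=0.0700
k=4 src: inc=0.030000, refl=0.030000·0.600000=0.0180; V=0.040000+0.030000+0.018000=0.0880
k=5 load: inc=0.018000, refl=0.018000·-0.500000=-0.0090; V=0.070000+0.018000+-0.009000=0.0790
k=6 src: inc=-0.009000, refl=-0.009000·0.600000=-0.0054; V=0.088000+-0.009000+-0.005400=0.0736

0 0 source 0.2000
1 1 load 0.1000
2 2 source 0.0400
3 3 load 0.0700
4 4 source 0.0880
5 5 load 0.0790
6 6 source 0.0736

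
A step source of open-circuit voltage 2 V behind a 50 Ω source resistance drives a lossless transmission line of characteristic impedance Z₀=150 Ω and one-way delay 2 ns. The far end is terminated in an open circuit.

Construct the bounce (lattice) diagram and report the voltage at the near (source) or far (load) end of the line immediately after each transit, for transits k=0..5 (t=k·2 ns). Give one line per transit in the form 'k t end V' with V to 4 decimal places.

0 0 source 1.5000
1 2 load 3.0000
2 4 source 2.2500
3 6 load 1.5000
4 8 source 1.8750
5 10 load 2.2500

Γ_L=1.000000, Γ_S=-0.500000; launch V₁=2·150/200=1.500000
k=0 src: V=1.5000
k=1 load: inc=1.500000, refl=1.500000·1.000000=1.5000; V=0.000000+1.500000+1.500000=3.0000
k=2 src: inc=1.500000, refl=1.500000·-0.500000=-0.7500; V=1.500000+1.500000+-0.750000=2.2500
k=3 load: inc=-0.750000, refl=-0.750000·1.000000=-0.7500; V=3.000000+-0.750000+-0.750000=1.5000
k=4 src: inc=-0.750000, refl=-0.750000·-0.500000=0.3750; V=2.250000+-0.750000+0.375000=1.8750
k=5 load: inc=0.375000, refl=0.375000·1.000000=0.3750; V=1.500000+0.375000+0.375000=2.2500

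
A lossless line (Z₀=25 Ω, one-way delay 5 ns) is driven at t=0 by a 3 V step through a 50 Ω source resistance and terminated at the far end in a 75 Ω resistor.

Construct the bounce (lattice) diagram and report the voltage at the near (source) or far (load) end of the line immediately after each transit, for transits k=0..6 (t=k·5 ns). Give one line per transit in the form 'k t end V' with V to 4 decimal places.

0 0 source 1.0000
1 5 load 1.5000
2 10 source 1.6667
3 15 load 1.7500
4 20 source 1.7778
5 25 load 1.7917
6 30 source 1.7963

Γ_L=0.500000, Γ_S=0.333333; launch V₁=3·25/75=1.000000
k=0 src: V=1.0000
k=1 load: inc=1.000000, refl=1.000000·0.500000=0.5000; V=0.000000+1.000000+0.500000=1.5000
k=2 src: inc=0.500000, refl=0.500000·0.333333=0.1667; V=1.000000+0.500000+0.166667=1.6667
k=3 load: inc=0.166667, refl=0.166667·0.500000=0.0833; V=1.500000+0.166667+0.083333=1.7500
k=4 src: inc=0.083333, refl=0.083333·0.333333=0.0278; V=1.666667+0.083333+0.027778=1.7778
k=5 load: inc=0.027778, refl=0.027778·0.500000=0.0139; V=1.750000+0.027778+0.013889=1.7917
k=6 src: inc=0.013889, refl=0.013889·0.333333=0.0046; V=1.777778+0.013889+0.004630=1.7963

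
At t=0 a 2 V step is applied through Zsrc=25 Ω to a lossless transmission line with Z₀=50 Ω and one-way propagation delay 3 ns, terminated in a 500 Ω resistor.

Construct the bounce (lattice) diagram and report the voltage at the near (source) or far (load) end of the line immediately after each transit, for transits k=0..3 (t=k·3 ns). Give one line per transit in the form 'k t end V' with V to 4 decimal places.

0 0 source 1.3333
1 3 load 2.4242
2 6 source 2.0606
3 9 load 1.7631

Γ_L=0.818182, Γ_S=-0.333333; launch V₁=2·50/75=1.333333
k=0 src: V=1.3333
k=1 load: inc=1.333333, refl=1.333333·0.818182=1.0909; V=0.000000+1.333333+1.090909=2.4242
k=2 src: inc=1.090909, refl=1.090909·-0.333333=-0.3636; V=1.333333+1.090909+-0.363636=2.0606
k=3 load: inc=-0.363636, refl=-0.363636·0.818182=-0.2975; V=2.424242+-0.363636+-0.297521=1.7631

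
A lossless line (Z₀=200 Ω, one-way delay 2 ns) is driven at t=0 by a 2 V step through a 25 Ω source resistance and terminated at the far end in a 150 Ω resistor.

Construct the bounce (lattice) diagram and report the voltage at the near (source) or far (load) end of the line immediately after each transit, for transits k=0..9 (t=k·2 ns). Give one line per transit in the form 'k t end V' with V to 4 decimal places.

Γ_L=-0.142857, Γ_S=-0.777778; launch V₁=2·200/225=1.777778
k=0 src: V=1.7778
k=1 load: inc=1.777778, refl=1.777778·-0.142857=-0.2540; V=0.000000+1.777778+-0.253968=1.5238
k=2 src: inc=-0.253968, refl=-0.253968·-0.777778=0.1975; V=1.777778+-0.253968+0.197531=1.7213
k=3 load: inc=0.197531, refl=0.197531·-0.142857=-0.0282; V=1.523810+0.197531+-0.028219=1.6931
k=4 src: inc=-0.028219, refl=-0.028219·-0.777778=0.0219; V=1.721340+-0.028219+0.021948=1.7151
k=5 load: inc=0.021948, refl=0.021948·-0.142857=-0.0031; V=1.693122+0.021948+-0.003135=1.7119
k=6 src: inc=-0.003135, refl=-0.003135·-0.777778=0.0024; V=1.715070+-0.003135+0.002439=1.7144
k=7 load: inc=0.002439, refl=0.002439·-0.142857=-0.0003; V=1.711934+0.002439+-0.000348=1.7140
k=8 src: inc=-0.000348, refl=-0.000348·-0.777778=0.0003; V=1.714373+-0.000348+0.000271=1.7143
k=9 load: inc=0.000271, refl=0.000271·-0.142857=-0.0000; V=1.714024+0.000271+-0.000039=1.7143

0 0 source 1.7778
1 2 load 1.5238
2 4 source 1.7213
3 6 load 1.6931
4 8 source 1.7151
5 10 load 1.7119
6 12 source 1.7144
7 14 load 1.7140
8 16 source 1.7143
9 18 load 1.7143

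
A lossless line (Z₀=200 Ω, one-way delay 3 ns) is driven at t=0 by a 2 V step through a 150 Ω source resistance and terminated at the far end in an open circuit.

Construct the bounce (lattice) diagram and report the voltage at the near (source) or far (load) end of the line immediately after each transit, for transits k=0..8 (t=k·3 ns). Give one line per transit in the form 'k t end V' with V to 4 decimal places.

Γ_L=1.000000, Γ_S=-0.142857; launch V₁=2·200/350=1.142857
k=0 src: V=1.1429
k=1 load: inc=1.142857, refl=1.142857·1.000000=1.1429; V=0.000000+1.142857+1.142857=2.2857
k=2 src: inc=1.142857, refl=1.142857·-0.142857=-0.1633; V=1.142857+1.142857+-0.163265=2.1224
k=3 load: inc=-0.163265, refl=-0.163265·1.000000=-0.1633; V=2.285714+-0.163265+-0.163265=1.9592
k=4 src: inc=-0.163265, refl=-0.163265·-0.142857=0.0233; V=2.122449+-0.163265+0.023324=1.9825
k=5 load: inc=0.023324, refl=0.023324·1.000000=0.0233; V=1.959184+0.023324+0.023324=2.0058
k=6 src: inc=0.023324, refl=0.023324·-0.142857=-0.0033; V=1.982507+0.023324+-0.003332=2.0025
k=7 load: inc=-0.003332, refl=-0.003332·1.000000=-0.0033; V=2.005831+-0.003332+-0.003332=1.9992
k=8 src: inc=-0.003332, refl=-0.003332·-0.142857=0.0005; V=2.002499+-0.003332+0.000476=1.9996

0 0 source 1.1429
1 3 load 2.2857
2 6 source 2.1224
3 9 load 1.9592
4 12 source 1.9825
5 15 load 2.0058
6 18 source 2.0025
7 21 load 1.9992
8 24 source 1.9996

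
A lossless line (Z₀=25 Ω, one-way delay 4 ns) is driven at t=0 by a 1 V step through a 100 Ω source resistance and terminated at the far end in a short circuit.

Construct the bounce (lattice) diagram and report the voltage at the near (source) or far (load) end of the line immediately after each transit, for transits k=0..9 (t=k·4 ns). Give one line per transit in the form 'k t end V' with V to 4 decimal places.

0 0 source 0.2000
1 4 load 0.0000
2 8 source -0.1200
3 12 load 0.0000
4 16 source 0.0720
5 20 load 0.0000
6 24 source -0.0432
7 28 load 0.0000
8 32 source 0.0259
9 36 load 0.0000

Γ_L=-1.000000, Γ_S=0.600000; launch V₁=1·25/125=0.200000
k=0 src: V=0.2000
k=1 load: inc=0.200000, refl=0.200000·-1.000000=-0.2000; V=0.000000+0.200000+-0.200000=0.0000
k=2 src: inc=-0.200000, refl=-0.200000·0.600000=-0.1200; V=0.200000+-0.200000+-0.120000=-0.1200
k=3 load: inc=-0.120000, refl=-0.120000·-1.000000=0.1200; V=0.000000+-0.120000+0.120000=0.0000
k=4 src: inc=0.120000, refl=0.120000·0.600000=0.0720; V=-0.120000+0.120000+0.072000=0.0720
k=5 load: inc=0.072000, refl=0.072000·-1.000000=-0.0720; V=0.000000+0.072000+-0.072000=0.0000
k=6 src: inc=-0.072000, refl=-0.072000·0.600000=-0.0432; V=0.072000+-0.072000+-0.043200=-0.0432
k=7 load: inc=-0.043200, refl=-0.043200·-1.000000=0.0432; V=0.000000+-0.043200+0.043200=0.0000
k=8 src: inc=0.043200, refl=0.043200·0.600000=0.0259; V=-0.043200+0.043200+0.025920=0.0259
k=9 load: inc=0.025920, refl=0.025920·-1.000000=-0.0259; V=0.000000+0.025920+-0.025920=0.0000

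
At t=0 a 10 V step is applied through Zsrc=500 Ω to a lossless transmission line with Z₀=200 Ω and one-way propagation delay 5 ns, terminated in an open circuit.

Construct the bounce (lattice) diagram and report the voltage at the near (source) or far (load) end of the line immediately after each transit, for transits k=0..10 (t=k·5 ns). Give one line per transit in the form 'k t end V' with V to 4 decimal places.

Γ_L=1.000000, Γ_S=0.428571; launch V₁=10·200/700=2.857143
k=0 src: V=2.8571
k=1 load: inc=2.857143, refl=2.857143·1.000000=2.8571; V=0.000000+2.857143+2.857143=5.7143
k=2 src: inc=2.857143, refl=2.857143·0.428571=1.2245; V=2.857143+2.857143+1.224490=6.9388
k=3 load: inc=1.224490, refl=1.224490·1.000000=1.2245; V=5.714286+1.224490+1.224490=8.1633
k=4 src: inc=1.224490, refl=1.224490·0.428571=0.5248; V=6.938776+1.224490+0.524781=8.6880
k=5 load: inc=0.524781, refl=0.524781·1.000000=0.5248; V=8.163265+0.524781+0.524781=9.2128
k=6 src: inc=0.524781, refl=0.524781·0.428571=0.2249; V=8.688047+0.524781+0.224906=9.4377
k=7 load: inc=0.224906, refl=0.224906·1.000000=0.2249; V=9.212828+0.224906+0.224906=9.6626
k=8 src: inc=0.224906, refl=0.224906·0.428571=0.0964; V=9.437734+0.224906+0.096388=9.7590
k=9 load: inc=0.096388, refl=0.096388·1.000000=0.0964; V=9.662641+0.096388+0.096388=9.8554
k=10 src: inc=0.096388, refl=0.096388·0.428571=0.0413; V=9.759029+0.096388+0.041309=9.8967

0 0 source 2.8571
1 5 load 5.7143
2 10 source 6.9388
3 15 load 8.1633
4 20 source 8.6880
5 25 load 9.2128
6 30 source 9.4377
7 35 load 9.6626
8 40 source 9.7590
9 45 load 9.8554
10 50 source 9.8967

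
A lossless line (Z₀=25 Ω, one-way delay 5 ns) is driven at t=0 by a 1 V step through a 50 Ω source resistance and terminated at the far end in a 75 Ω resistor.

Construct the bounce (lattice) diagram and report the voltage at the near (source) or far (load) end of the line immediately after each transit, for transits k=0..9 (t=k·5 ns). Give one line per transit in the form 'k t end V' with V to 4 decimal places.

0 0 source 0.3333
1 5 load 0.5000
2 10 source 0.5556
3 15 load 0.5833
4 20 source 0.5926
5 25 load 0.5972
6 30 source 0.5988
7 35 load 0.5995
8 40 source 0.5998
9 45 load 0.5999

Γ_L=0.500000, Γ_S=0.333333; launch V₁=1·25/75=0.333333
k=0 src: V=0.3333
k=1 load: inc=0.333333, refl=0.333333·0.500000=0.1667; V=0.000000+0.333333+0.166667=0.5000
k=2 src: inc=0.166667, refl=0.166667·0.333333=0.0556; V=0.333333+0.166667+0.055556=0.5556
k=3 load: inc=0.055556, refl=0.055556·0.500000=0.0278; V=0.500000+0.055556+0.027778=0.5833
k=4 src: inc=0.027778, refl=0.027778·0.333333=0.0093; V=0.555556+0.027778+0.009259=0.5926
k=5 load: inc=0.009259, refl=0.009259·0.500000=0.0046; V=0.583333+0.009259+0.004630=0.5972
k=6 src: inc=0.004630, refl=0.004630·0.333333=0.0015; V=0.592593+0.004630+0.001543=0.5988
k=7 load: inc=0.001543, refl=0.001543·0.500000=0.0008; V=0.597222+0.001543+0.000772=0.5995
k=8 src: inc=0.000772, refl=0.000772·0.333333=0.0003; V=0.598765+0.000772+0.000257=0.5998
k=9 load: inc=0.000257, refl=0.000257·0.500000=0.0001; V=0.599537+0.000257+0.000129=0.5999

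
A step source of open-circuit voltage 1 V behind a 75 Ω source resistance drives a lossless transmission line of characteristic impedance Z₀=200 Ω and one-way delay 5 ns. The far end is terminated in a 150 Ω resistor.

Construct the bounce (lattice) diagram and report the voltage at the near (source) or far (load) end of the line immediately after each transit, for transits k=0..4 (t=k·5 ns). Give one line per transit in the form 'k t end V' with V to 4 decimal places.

0 0 source 0.7273
1 5 load 0.6234
2 10 source 0.6706
3 15 load 0.6639
4 20 source 0.6669

Γ_L=-0.142857, Γ_S=-0.454545; launch V₁=1·200/275=0.727273
k=0 src: V=0.7273
k=1 load: inc=0.727273, refl=0.727273·-0.142857=-0.1039; V=0.000000+0.727273+-0.103896=0.6234
k=2 src: inc=-0.103896, refl=-0.103896·-0.454545=0.0472; V=0.727273+-0.103896+0.047226=0.6706
k=3 load: inc=0.047226, refl=0.047226·-0.142857=-0.0067; V=0.623377+0.047226+-0.006747=0.6639
k=4 src: inc=-0.006747, refl=-0.006747·-0.454545=0.0031; V=0.670602+-0.006747+0.003067=0.6669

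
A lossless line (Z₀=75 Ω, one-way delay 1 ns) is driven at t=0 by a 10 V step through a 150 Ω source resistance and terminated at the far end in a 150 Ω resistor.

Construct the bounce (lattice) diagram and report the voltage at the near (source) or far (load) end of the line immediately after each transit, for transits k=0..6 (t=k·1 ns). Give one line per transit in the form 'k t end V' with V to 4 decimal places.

0 0 source 3.3333
1 1 load 4.4444
2 2 source 4.8148
3 3 load 4.9383
4 4 source 4.9794
5 5 load 4.9931
6 6 source 4.9977

Γ_L=0.333333, Γ_S=0.333333; launch V₁=10·75/225=3.333333
k=0 src: V=3.3333
k=1 load: inc=3.333333, refl=3.333333·0.333333=1.1111; V=0.000000+3.333333+1.111111=4.4444
k=2 src: inc=1.111111, refl=1.111111·0.333333=0.3704; V=3.333333+1.111111+0.370370=4.8148
k=3 load: inc=0.370370, refl=0.370370·0.333333=0.1235; V=4.444444+0.370370+0.123457=4.9383
k=4 src: inc=0.123457, refl=0.123457·0.333333=0.0412; V=4.814815+0.123457+0.041152=4.9794
k=5 load: inc=0.041152, refl=0.041152·0.333333=0.0137; V=4.938272+0.041152+0.013717=4.9931
k=6 src: inc=0.013717, refl=0.013717·0.333333=0.0046; V=4.979424+0.013717+0.004572=4.9977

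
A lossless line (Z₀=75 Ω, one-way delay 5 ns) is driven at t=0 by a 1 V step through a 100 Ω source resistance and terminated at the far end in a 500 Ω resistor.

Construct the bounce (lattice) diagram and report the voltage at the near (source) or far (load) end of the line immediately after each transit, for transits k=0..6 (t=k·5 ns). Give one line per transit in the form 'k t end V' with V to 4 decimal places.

0 0 source 0.4286
1 5 load 0.7453
2 10 source 0.7906
3 15 load 0.8240
4 20 source 0.8288
5 25 load 0.8324
6 30 source 0.8329

Γ_L=0.739130, Γ_S=0.142857; launch V₁=1·75/175=0.428571
k=0 src: V=0.4286
k=1 load: inc=0.428571, refl=0.428571·0.739130=0.3168; V=0.000000+0.428571+0.316770=0.7453
k=2 src: inc=0.316770, refl=0.316770·0.142857=0.0453; V=0.428571+0.316770+0.045253=0.7906
k=3 load: inc=0.045253, refl=0.045253·0.739130=0.0334; V=0.745342+0.045253+0.033448=0.8240
k=4 src: inc=0.033448, refl=0.033448·0.142857=0.0048; V=0.790594+0.033448+0.004778=0.8288
k=5 load: inc=0.004778, refl=0.004778·0.739130=0.0035; V=0.824042+0.004778+0.003532=0.8324
k=6 src: inc=0.003532, refl=0.003532·0.142857=0.0005; V=0.828821+0.003532+0.000505=0.8329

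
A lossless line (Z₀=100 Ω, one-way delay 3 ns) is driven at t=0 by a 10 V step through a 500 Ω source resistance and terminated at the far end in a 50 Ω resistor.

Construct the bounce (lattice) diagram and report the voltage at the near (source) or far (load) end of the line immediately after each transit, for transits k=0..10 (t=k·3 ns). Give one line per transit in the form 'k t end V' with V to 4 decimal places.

Γ_L=-0.333333, Γ_S=0.666667; launch V₁=10·100/600=1.666667
k=0 src: V=1.6667
k=1 load: inc=1.666667, refl=1.666667·-0.333333=-0.5556; V=0.000000+1.666667+-0.555556=1.1111
k=2 src: inc=-0.555556, refl=-0.555556·0.666667=-0.3704; V=1.666667+-0.555556+-0.370370=0.7407
k=3 load: inc=-0.370370, refl=-0.370370·-0.333333=0.1235; V=1.111111+-0.370370+0.123457=0.8642
k=4 src: inc=0.123457, refl=0.123457·0.666667=0.0823; V=0.740741+0.123457+0.082305=0.9465
k=5 load: inc=0.082305, refl=0.082305·-0.333333=-0.0274; V=0.864198+0.082305+-0.027435=0.9191
k=6 src: inc=-0.027435, refl=-0.027435·0.666667=-0.0183; V=0.946502+-0.027435+-0.018290=0.9008
k=7 load: inc=-0.018290, refl=-0.018290·-0.333333=0.0061; V=0.919067+-0.018290+0.006097=0.9069
k=8 src: inc=0.006097, refl=0.006097·0.666667=0.0041; V=0.900777+0.006097+0.004064=0.9109
k=9 load: inc=0.004064, refl=0.004064·-0.333333=-0.0014; V=0.906874+0.004064+-0.001355=0.9096
k=10 src: inc=-0.001355, refl=-0.001355·0.666667=-0.0009; V=0.910938+-0.001355+-0.000903=0.9087

0 0 source 1.6667
1 3 load 1.1111
2 6 source 0.7407
3 9 load 0.8642
4 12 source 0.9465
5 15 load 0.9191
6 18 source 0.9008
7 21 load 0.9069
8 24 source 0.9109
9 27 load 0.9096
10 30 source 0.9087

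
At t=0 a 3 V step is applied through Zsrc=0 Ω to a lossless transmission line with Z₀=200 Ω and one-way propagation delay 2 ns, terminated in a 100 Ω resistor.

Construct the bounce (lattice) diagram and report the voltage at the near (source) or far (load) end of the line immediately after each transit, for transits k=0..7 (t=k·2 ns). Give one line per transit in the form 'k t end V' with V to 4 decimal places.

0 0 source 3.0000
1 2 load 2.0000
2 4 source 3.0000
3 6 load 2.6667
4 8 source 3.0000
5 10 load 2.8889
6 12 source 3.0000
7 14 load 2.9630

Γ_L=-0.333333, Γ_S=-1.000000; launch V₁=3·200/200=3.000000
k=0 src: V=3.0000
k=1 load: inc=3.000000, refl=3.000000·-0.333333=-1.0000; V=0.000000+3.000000+-1.000000=2.0000
k=2 src: inc=-1.000000, refl=-1.000000·-1.000000=1.0000; V=3.000000+-1.000000+1.000000=3.0000
k=3 load: inc=1.000000, refl=1.000000·-0.333333=-0.3333; V=2.000000+1.000000+-0.333333=2.6667
k=4 src: inc=-0.333333, refl=-0.333333·-1.000000=0.3333; V=3.000000+-0.333333+0.333333=3.0000
k=5 load: inc=0.333333, refl=0.333333·-0.333333=-0.1111; V=2.666667+0.333333+-0.111111=2.8889
k=6 src: inc=-0.111111, refl=-0.111111·-1.000000=0.1111; V=3.000000+-0.111111+0.111111=3.0000
k=7 load: inc=0.111111, refl=0.111111·-0.333333=-0.0370; V=2.888889+0.111111+-0.037037=2.9630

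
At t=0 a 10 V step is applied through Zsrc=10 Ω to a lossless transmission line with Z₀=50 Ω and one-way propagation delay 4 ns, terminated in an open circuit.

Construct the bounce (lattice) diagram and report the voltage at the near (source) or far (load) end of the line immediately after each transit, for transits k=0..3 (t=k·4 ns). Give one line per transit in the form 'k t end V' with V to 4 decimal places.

0 0 source 8.3333
1 4 load 16.6667
2 8 source 11.1111
3 12 load 5.5556

Γ_L=1.000000, Γ_S=-0.666667; launch V₁=10·50/60=8.333333
k=0 src: V=8.3333
k=1 load: inc=8.333333, refl=8.333333·1.000000=8.3333; V=0.000000+8.333333+8.333333=16.6667
k=2 src: inc=8.333333, refl=8.333333·-0.666667=-5.5556; V=8.333333+8.333333+-5.555556=11.1111
k=3 load: inc=-5.555556, refl=-5.555556·1.000000=-5.5556; V=16.666667+-5.555556+-5.555556=5.5556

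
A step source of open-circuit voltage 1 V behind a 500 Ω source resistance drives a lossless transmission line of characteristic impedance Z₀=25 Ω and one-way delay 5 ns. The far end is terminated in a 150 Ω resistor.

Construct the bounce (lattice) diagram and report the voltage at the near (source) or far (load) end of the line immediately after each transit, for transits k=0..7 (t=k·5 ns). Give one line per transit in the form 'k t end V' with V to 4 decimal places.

Γ_L=0.714286, Γ_S=0.904762; launch V₁=1·25/525=0.047619
k=0 src: V=0.0476
k=1 load: inc=0.047619, refl=0.047619·0.714286=0.0340; V=0.000000+0.047619+0.034014=0.0816
k=2 src: inc=0.034014, refl=0.034014·0.904762=0.0308; V=0.047619+0.034014+0.030774=0.1124
k=3 load: inc=0.030774, refl=0.030774·0.714286=0.0220; V=0.081633+0.030774+0.021982=0.1344
k=4 src: inc=0.021982, refl=0.021982·0.904762=0.0199; V=0.112407+0.021982+0.019888=0.1543
k=5 load: inc=0.019888, refl=0.019888·0.714286=0.0142; V=0.134388+0.019888+0.014206=0.1685
k=6 src: inc=0.014206, refl=0.014206·0.904762=0.0129; V=0.154277+0.014206+0.012853=0.1813
k=7 load: inc=0.012853, refl=0.012853·0.714286=0.0092; V=0.168482+0.012853+0.009181=0.1905

0 0 source 0.0476
1 5 load 0.0816
2 10 source 0.1124
3 15 load 0.1344
4 20 source 0.1543
5 25 load 0.1685
6 30 source 0.1813
7 35 load 0.1905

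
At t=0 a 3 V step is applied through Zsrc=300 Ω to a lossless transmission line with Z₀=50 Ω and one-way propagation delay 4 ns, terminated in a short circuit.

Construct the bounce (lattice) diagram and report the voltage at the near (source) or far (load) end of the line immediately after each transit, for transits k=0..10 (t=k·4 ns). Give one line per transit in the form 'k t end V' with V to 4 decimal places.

0 0 source 0.4286
1 4 load 0.0000
2 8 source -0.3061
3 12 load 0.0000
4 16 source 0.2187
5 20 load 0.0000
6 24 source -0.1562
7 28 load 0.0000
8 32 source 0.1116
9 36 load 0.0000
10 40 source -0.0797

Γ_L=-1.000000, Γ_S=0.714286; launch V₁=3·50/350=0.428571
k=0 src: V=0.4286
k=1 load: inc=0.428571, refl=0.428571·-1.000000=-0.4286; V=0.000000+0.428571+-0.428571=0.0000
k=2 src: inc=-0.428571, refl=-0.428571·0.714286=-0.3061; V=0.428571+-0.428571+-0.306122=-0.3061
k=3 load: inc=-0.306122, refl=-0.306122·-1.000000=0.3061; V=0.000000+-0.306122+0.306122=0.0000
k=4 src: inc=0.306122, refl=0.306122·0.714286=0.2187; V=-0.306122+0.306122+0.218659=0.2187
k=5 load: inc=0.218659, refl=0.218659·-1.000000=-0.2187; V=0.000000+0.218659+-0.218659=0.0000
k=6 src: inc=-0.218659, refl=-0.218659·0.714286=-0.1562; V=0.218659+-0.218659+-0.156185=-0.1562
k=7 load: inc=-0.156185, refl=-0.156185·-1.000000=0.1562; V=0.000000+-0.156185+0.156185=0.0000
k=8 src: inc=0.156185, refl=0.156185·0.714286=0.1116; V=-0.156185+0.156185+0.111561=0.1116
k=9 load: inc=0.111561, refl=0.111561·-1.000000=-0.1116; V=0.000000+0.111561+-0.111561=0.0000
k=10 src: inc=-0.111561, refl=-0.111561·0.714286=-0.0797; V=0.111561+-0.111561+-0.079686=-0.0797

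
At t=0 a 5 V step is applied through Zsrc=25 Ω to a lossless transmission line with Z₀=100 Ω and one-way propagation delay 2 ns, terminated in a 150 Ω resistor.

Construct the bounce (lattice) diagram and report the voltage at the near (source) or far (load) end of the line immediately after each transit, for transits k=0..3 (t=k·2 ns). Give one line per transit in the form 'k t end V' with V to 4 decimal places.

0 0 source 4.0000
1 2 load 4.8000
2 4 source 4.3200
3 6 load 4.2240

Γ_L=0.200000, Γ_S=-0.600000; launch V₁=5·100/125=4.000000
k=0 src: V=4.0000
k=1 load: inc=4.000000, refl=4.000000·0.200000=0.8000; V=0.000000+4.000000+0.800000=4.8000
k=2 src: inc=0.800000, refl=0.800000·-0.600000=-0.4800; V=4.000000+0.800000+-0.480000=4.3200
k=3 load: inc=-0.480000, refl=-0.480000·0.200000=-0.0960; V=4.800000+-0.480000+-0.096000=4.2240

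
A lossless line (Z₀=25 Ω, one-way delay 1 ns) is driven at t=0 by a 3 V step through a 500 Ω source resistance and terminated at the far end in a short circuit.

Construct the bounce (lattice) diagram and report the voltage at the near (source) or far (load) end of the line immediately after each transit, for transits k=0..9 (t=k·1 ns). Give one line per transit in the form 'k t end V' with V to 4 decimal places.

0 0 source 0.1429
1 1 load 0.0000
2 2 source -0.1293
3 3 load 0.0000
4 4 source 0.1169
5 5 load 0.0000
6 6 source -0.1058
7 7 load 0.0000
8 8 source 0.0957
9 9 load 0.0000

Γ_L=-1.000000, Γ_S=0.904762; launch V₁=3·25/525=0.142857
k=0 src: V=0.1429
k=1 load: inc=0.142857, refl=0.142857·-1.000000=-0.1429; V=0.000000+0.142857+-0.142857=0.0000
k=2 src: inc=-0.142857, refl=-0.142857·0.904762=-0.1293; V=0.142857+-0.142857+-0.129252=-0.1293
k=3 load: inc=-0.129252, refl=-0.129252·-1.000000=0.1293; V=0.000000+-0.129252+0.129252=0.0000
k=4 src: inc=0.129252, refl=0.129252·0.904762=0.1169; V=-0.129252+0.129252+0.116942=0.1169
k=5 load: inc=0.116942, refl=0.116942·-1.000000=-0.1169; V=0.000000+0.116942+-0.116942=0.0000
k=6 src: inc=-0.116942, refl=-0.116942·0.904762=-0.1058; V=0.116942+-0.116942+-0.105805=-0.1058
k=7 load: inc=-0.105805, refl=-0.105805·-1.000000=0.1058; V=0.000000+-0.105805+0.105805=0.0000
k=8 src: inc=0.105805, refl=0.105805·0.904762=0.0957; V=-0.105805+0.105805+0.095728=0.0957
k=9 load: inc=0.095728, refl=0.095728·-1.000000=-0.0957; V=0.000000+0.095728+-0.095728=0.0000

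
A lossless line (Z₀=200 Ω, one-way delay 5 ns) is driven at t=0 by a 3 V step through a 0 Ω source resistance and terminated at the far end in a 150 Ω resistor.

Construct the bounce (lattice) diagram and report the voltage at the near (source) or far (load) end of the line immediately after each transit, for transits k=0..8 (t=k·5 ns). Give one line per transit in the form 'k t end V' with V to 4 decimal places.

Γ_L=-0.142857, Γ_S=-1.000000; launch V₁=3·200/200=3.000000
k=0 src: V=3.0000
k=1 load: inc=3.000000, refl=3.000000·-0.142857=-0.4286; V=0.000000+3.000000+-0.428571=2.5714
k=2 src: inc=-0.428571, refl=-0.428571·-1.000000=0.4286; V=3.000000+-0.428571+0.428571=3.0000
k=3 load: inc=0.428571, refl=0.428571·-0.142857=-0.0612; V=2.571429+0.428571+-0.061224=2.9388
k=4 src: inc=-0.061224, refl=-0.061224·-1.000000=0.0612; V=3.000000+-0.061224+0.061224=3.0000
k=5 load: inc=0.061224, refl=0.061224·-0.142857=-0.0087; V=2.938776+0.061224+-0.008746=2.9913
k=6 src: inc=-0.008746, refl=-0.008746·-1.000000=0.0087; V=3.000000+-0.008746+0.008746=3.0000
k=7 load: inc=0.008746, refl=0.008746·-0.142857=-0.0012; V=2.991254+0.008746+-0.001249=2.9988
k=8 src: inc=-0.001249, refl=-0.001249·-1.000000=0.0012; V=3.000000+-0.001249+0.001249=3.0000

0 0 source 3.0000
1 5 load 2.5714
2 10 source 3.0000
3 15 load 2.9388
4 20 source 3.0000
5 25 load 2.9913
6 30 source 3.0000
7 35 load 2.9988
8 40 source 3.0000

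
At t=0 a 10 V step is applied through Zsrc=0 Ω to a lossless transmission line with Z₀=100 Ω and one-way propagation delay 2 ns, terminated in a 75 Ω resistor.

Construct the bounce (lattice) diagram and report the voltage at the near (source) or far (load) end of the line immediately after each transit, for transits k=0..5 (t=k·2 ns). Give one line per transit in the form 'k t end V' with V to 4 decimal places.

0 0 source 10.0000
1 2 load 8.5714
2 4 source 10.0000
3 6 load 9.7959
4 8 source 10.0000
5 10 load 9.9708

Γ_L=-0.142857, Γ_S=-1.000000; launch V₁=10·100/100=10.000000
k=0 src: V=10.0000
k=1 load: inc=10.000000, refl=10.000000·-0.142857=-1.4286; V=0.000000+10.000000+-1.428571=8.5714
k=2 src: inc=-1.428571, refl=-1.428571·-1.000000=1.4286; V=10.000000+-1.428571+1.428571=10.0000
k=3 load: inc=1.428571, refl=1.428571·-0.142857=-0.2041; V=8.571429+1.428571+-0.204082=9.7959
k=4 src: inc=-0.204082, refl=-0.204082·-1.000000=0.2041; V=10.000000+-0.204082+0.204082=10.0000
k=5 load: inc=0.204082, refl=0.204082·-0.142857=-0.0292; V=9.795918+0.204082+-0.029155=9.9708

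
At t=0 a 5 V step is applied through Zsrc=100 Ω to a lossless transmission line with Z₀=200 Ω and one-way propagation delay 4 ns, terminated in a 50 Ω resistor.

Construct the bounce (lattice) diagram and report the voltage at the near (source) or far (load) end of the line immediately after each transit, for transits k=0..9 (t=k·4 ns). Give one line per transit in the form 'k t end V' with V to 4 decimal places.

Γ_L=-0.600000, Γ_S=-0.333333; launch V₁=5·200/300=3.333333
k=0 src: V=3.3333
k=1 load: inc=3.333333, refl=3.333333·-0.600000=-2.0000; V=0.000000+3.333333+-2.000000=1.3333
k=2 src: inc=-2.000000, refl=-2.000000·-0.333333=0.6667; V=3.333333+-2.000000+0.666667=2.0000
k=3 load: inc=0.666667, refl=0.666667·-0.600000=-0.4000; V=1.333333+0.666667+-0.400000=1.6000
k=4 src: inc=-0.400000, refl=-0.400000·-0.333333=0.1333; V=2.000000+-0.400000+0.133333=1.7333
k=5 load: inc=0.133333, refl=0.133333·-0.600000=-0.0800; V=1.600000+0.133333+-0.080000=1.6533
k=6 src: inc=-0.080000, refl=-0.080000·-0.333333=0.0267; V=1.733333+-0.080000+0.026667=1.6800
k=7 load: inc=0.026667, refl=0.026667·-0.600000=-0.0160; V=1.653333+0.026667+-0.016000=1.6640
k=8 src: inc=-0.016000, refl=-0.016000·-0.333333=0.0053; V=1.680000+-0.016000+0.005333=1.6693
k=9 load: inc=0.005333, refl=0.005333·-0.600000=-0.0032; V=1.664000+0.005333+-0.003200=1.6661

0 0 source 3.3333
1 4 load 1.3333
2 8 source 2.0000
3 12 load 1.6000
4 16 source 1.7333
5 20 load 1.6533
6 24 source 1.6800
7 28 load 1.6640
8 32 source 1.6693
9 36 load 1.6661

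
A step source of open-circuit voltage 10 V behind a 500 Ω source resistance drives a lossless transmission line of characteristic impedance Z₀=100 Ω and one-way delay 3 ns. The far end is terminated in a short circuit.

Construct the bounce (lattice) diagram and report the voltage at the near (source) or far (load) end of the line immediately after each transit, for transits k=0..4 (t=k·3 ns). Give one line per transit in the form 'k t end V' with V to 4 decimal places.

0 0 source 1.6667
1 3 load 0.0000
2 6 source -1.1111
3 9 load 0.0000
4 12 source 0.7407

Γ_L=-1.000000, Γ_S=0.666667; launch V₁=10·100/600=1.666667
k=0 src: V=1.6667
k=1 load: inc=1.666667, refl=1.666667·-1.000000=-1.6667; V=0.000000+1.666667+-1.666667=0.0000
k=2 src: inc=-1.666667, refl=-1.666667·0.666667=-1.1111; V=1.666667+-1.666667+-1.111111=-1.1111
k=3 load: inc=-1.111111, refl=-1.111111·-1.000000=1.1111; V=0.000000+-1.111111+1.111111=0.0000
k=4 src: inc=1.111111, refl=1.111111·0.666667=0.7407; V=-1.111111+1.111111+0.740741=0.7407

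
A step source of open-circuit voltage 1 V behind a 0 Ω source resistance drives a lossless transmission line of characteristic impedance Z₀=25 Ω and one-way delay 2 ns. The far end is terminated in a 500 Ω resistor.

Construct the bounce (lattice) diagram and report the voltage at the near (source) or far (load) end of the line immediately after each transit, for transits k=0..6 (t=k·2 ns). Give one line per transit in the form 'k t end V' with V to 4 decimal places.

0 0 source 1.0000
1 2 load 1.9048
2 4 source 1.0000
3 6 load 0.1814
4 8 source 1.0000
5 10 load 1.7406
6 12 source 1.0000

Γ_L=0.904762, Γ_S=-1.000000; launch V₁=1·25/25=1.000000
k=0 src: V=1.0000
k=1 load: inc=1.000000, refl=1.000000·0.904762=0.9048; V=0.000000+1.000000+0.904762=1.9048
k=2 src: inc=0.904762, refl=0.904762·-1.000000=-0.9048; V=1.000000+0.904762+-0.904762=1.0000
k=3 load: inc=-0.904762, refl=-0.904762·0.904762=-0.8186; V=1.904762+-0.904762+-0.818594=0.1814
k=4 src: inc=-0.818594, refl=-0.818594·-1.000000=0.8186; V=1.000000+-0.818594+0.818594=1.0000
k=5 load: inc=0.818594, refl=0.818594·0.904762=0.7406; V=0.181406+0.818594+0.740633=1.7406
k=6 src: inc=0.740633, refl=0.740633·-1.000000=-0.7406; V=1.000000+0.740633+-0.740633=1.0000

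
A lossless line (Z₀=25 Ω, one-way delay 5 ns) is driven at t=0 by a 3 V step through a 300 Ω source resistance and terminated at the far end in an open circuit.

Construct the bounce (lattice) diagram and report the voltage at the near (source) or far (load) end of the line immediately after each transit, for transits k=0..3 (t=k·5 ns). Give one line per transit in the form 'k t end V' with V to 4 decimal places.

0 0 source 0.2308
1 5 load 0.4615
2 10 source 0.6568
3 15 load 0.8521

Γ_L=1.000000, Γ_S=0.846154; launch V₁=3·25/325=0.230769
k=0 src: V=0.2308
k=1 load: inc=0.230769, refl=0.230769·1.000000=0.2308; V=0.000000+0.230769+0.230769=0.4615
k=2 src: inc=0.230769, refl=0.230769·0.846154=0.1953; V=0.230769+0.230769+0.195266=0.6568
k=3 load: inc=0.195266, refl=0.195266·1.000000=0.1953; V=0.461538+0.195266+0.195266=0.8521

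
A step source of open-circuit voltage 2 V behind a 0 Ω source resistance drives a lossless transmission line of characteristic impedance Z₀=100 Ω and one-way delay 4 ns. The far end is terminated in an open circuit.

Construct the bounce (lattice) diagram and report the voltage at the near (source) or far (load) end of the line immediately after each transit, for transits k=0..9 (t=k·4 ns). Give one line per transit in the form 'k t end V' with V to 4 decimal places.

0 0 source 2.0000
1 4 load 4.0000
2 8 source 2.0000
3 12 load 0.0000
4 16 source 2.0000
5 20 load 4.0000
6 24 source 2.0000
7 28 load 0.0000
8 32 source 2.0000
9 36 load 4.0000

Γ_L=1.000000, Γ_S=-1.000000; launch V₁=2·100/100=2.000000
k=0 src: V=2.0000
k=1 load: inc=2.000000, refl=2.000000·1.000000=2.0000; V=0.000000+2.000000+2.000000=4.0000
k=2 src: inc=2.000000, refl=2.000000·-1.000000=-2.0000; V=2.000000+2.000000+-2.000000=2.0000
k=3 load: inc=-2.000000, refl=-2.000000·1.000000=-2.0000; V=4.000000+-2.000000+-2.000000=0.0000
k=4 src: inc=-2.000000, refl=-2.000000·-1.000000=2.0000; V=2.000000+-2.000000+2.000000=2.0000
k=5 load: inc=2.000000, refl=2.000000·1.000000=2.0000; V=0.000000+2.000000+2.000000=4.0000
k=6 src: inc=2.000000, refl=2.000000·-1.000000=-2.0000; V=2.000000+2.000000+-2.000000=2.0000
k=7 load: inc=-2.000000, refl=-2.000000·1.000000=-2.0000; V=4.000000+-2.000000+-2.000000=0.0000
k=8 src: inc=-2.000000, refl=-2.000000·-1.000000=2.0000; V=2.000000+-2.000000+2.000000=2.0000
k=9 load: inc=2.000000, refl=2.000000·1.000000=2.0000; V=0.000000+2.000000+2.000000=4.0000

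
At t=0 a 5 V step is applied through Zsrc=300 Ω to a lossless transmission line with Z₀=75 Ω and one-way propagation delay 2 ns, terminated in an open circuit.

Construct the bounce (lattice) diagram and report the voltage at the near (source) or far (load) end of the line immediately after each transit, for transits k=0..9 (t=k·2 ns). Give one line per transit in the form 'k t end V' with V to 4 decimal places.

0 0 source 1.0000
1 2 load 2.0000
2 4 source 2.6000
3 6 load 3.2000
4 8 source 3.5600
5 10 load 3.9200
6 12 source 4.1360
7 14 load 4.3520
8 16 source 4.4816
9 18 load 4.6112

Γ_L=1.000000, Γ_S=0.600000; launch V₁=5·75/375=1.000000
k=0 src: V=1.0000
k=1 load: inc=1.000000, refl=1.000000·1.000000=1.0000; V=0.000000+1.000000+1.000000=2.0000
k=2 src: inc=1.000000, refl=1.000000·0.600000=0.6000; V=1.000000+1.000000+0.600000=2.6000
k=3 load: inc=0.600000, refl=0.600000·1.000000=0.6000; V=2.000000+0.600000+0.600000=3.2000
k=4 src: inc=0.600000, refl=0.600000·0.600000=0.3600; V=2.600000+0.600000+0.360000=3.5600
k=5 load: inc=0.360000, refl=0.360000·1.000000=0.3600; V=3.200000+0.360000+0.360000=3.9200
k=6 src: inc=0.360000, refl=0.360000·0.600000=0.2160; V=3.560000+0.360000+0.216000=4.1360
k=7 load: inc=0.216000, refl=0.216000·1.000000=0.2160; V=3.920000+0.216000+0.216000=4.3520
k=8 src: inc=0.216000, refl=0.216000·0.600000=0.1296; V=4.136000+0.216000+0.129600=4.4816
k=9 load: inc=0.129600, refl=0.129600·1.000000=0.1296; V=4.352000+0.129600+0.129600=4.6112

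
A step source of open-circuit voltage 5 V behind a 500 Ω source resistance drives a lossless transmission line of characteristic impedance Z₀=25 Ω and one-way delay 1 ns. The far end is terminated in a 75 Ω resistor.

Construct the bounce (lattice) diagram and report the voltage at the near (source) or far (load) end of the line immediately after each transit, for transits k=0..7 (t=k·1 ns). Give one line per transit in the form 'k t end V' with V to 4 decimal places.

Γ_L=0.500000, Γ_S=0.904762; launch V₁=5·25/525=0.238095
k=0 src: V=0.2381
k=1 load: inc=0.238095, refl=0.238095·0.500000=0.1190; V=0.000000+0.238095+0.119048=0.3571
k=2 src: inc=0.119048, refl=0.119048·0.904762=0.1077; V=0.238095+0.119048+0.107710=0.4649
k=3 load: inc=0.107710, refl=0.107710·0.500000=0.0539; V=0.357143+0.107710+0.053855=0.5187
k=4 src: inc=0.053855, refl=0.053855·0.904762=0.0487; V=0.464853+0.053855+0.048726=0.5674
k=5 load: inc=0.048726, refl=0.048726·0.500000=0.0244; V=0.518707+0.048726+0.024363=0.5918
k=6 src: inc=0.024363, refl=0.024363·0.904762=0.0220; V=0.567433+0.024363+0.022043=0.6138
k=7 load: inc=0.022043, refl=0.022043·0.500000=0.0110; V=0.591796+0.022043+0.011021=0.6249

0 0 source 0.2381
1 1 load 0.3571
2 2 source 0.4649
3 3 load 0.5187
4 4 source 0.5674
5 5 load 0.5918
6 6 source 0.6138
7 7 load 0.6249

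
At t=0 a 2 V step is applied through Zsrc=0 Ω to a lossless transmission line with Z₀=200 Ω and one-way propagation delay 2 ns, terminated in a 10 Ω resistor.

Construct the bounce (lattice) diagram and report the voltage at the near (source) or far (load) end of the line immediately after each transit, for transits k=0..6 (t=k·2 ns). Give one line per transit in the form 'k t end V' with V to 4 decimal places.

0 0 source 2.0000
1 2 load 0.1905
2 4 source 2.0000
3 6 load 0.3628
4 8 source 2.0000
5 10 load 0.5187
6 12 source 2.0000

Γ_L=-0.904762, Γ_S=-1.000000; launch V₁=2·200/200=2.000000
k=0 src: V=2.0000
k=1 load: inc=2.000000, refl=2.000000·-0.904762=-1.8095; V=0.000000+2.000000+-1.809524=0.1905
k=2 src: inc=-1.809524, refl=-1.809524·-1.000000=1.8095; V=2.000000+-1.809524+1.809524=2.0000
k=3 load: inc=1.809524, refl=1.809524·-0.904762=-1.6372; V=0.190476+1.809524+-1.637188=0.3628
k=4 src: inc=-1.637188, refl=-1.637188·-1.000000=1.6372; V=2.000000+-1.637188+1.637188=2.0000
k=5 load: inc=1.637188, refl=1.637188·-0.904762=-1.4813; V=0.362812+1.637188+-1.481266=0.5187
k=6 src: inc=-1.481266, refl=-1.481266·-1.000000=1.4813; V=2.000000+-1.481266+1.481266=2.0000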